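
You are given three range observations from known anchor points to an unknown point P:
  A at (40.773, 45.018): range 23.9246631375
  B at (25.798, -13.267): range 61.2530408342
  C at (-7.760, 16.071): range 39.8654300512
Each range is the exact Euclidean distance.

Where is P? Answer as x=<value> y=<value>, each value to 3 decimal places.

eq1: (x − 40.773)² + (y − 45.018)² = 23.9246631375²
eq2: (x − 25.798)² + (y + 13.267)² = 61.2530408342²
eq3: (x + 7.760)² + (y − 16.071)² = 39.8654300512²
eq1−eq2, eq1−eq3 (x²,y² cancel):
  -29.950·x − 116.570·y = -6027.053265
  -97.066·x − 57.894·y = -4387.426219
det = -29.950·-57.894 − -116.570·-97.066 = -9581.058320
x = (-6027.053265·-57.894 − -116.570·-4387.426219) / -9581.058320 = 16.961806
y = (-29.950·-4387.426219 − -6027.053265·-97.066) / -9581.058320 = 47.345348

x=16.962 y=47.345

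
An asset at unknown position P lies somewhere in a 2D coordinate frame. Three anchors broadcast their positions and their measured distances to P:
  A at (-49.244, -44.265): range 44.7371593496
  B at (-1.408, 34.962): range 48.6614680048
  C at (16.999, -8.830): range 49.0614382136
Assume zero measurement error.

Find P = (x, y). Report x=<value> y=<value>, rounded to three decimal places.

x=-31.727 y=-3.100

eq1: (x + 49.244)² + (y + 44.265)² = 44.7371593496²
eq2: (x + 1.408)² + (y − 34.962)² = 48.6614680048²
eq3: (x − 16.999)² + (y + 8.830)² = 49.0614382136²
eq2−eq3, eq2−eq1 (x²,y² cancel):
  36.814·x − 87.584·y = -896.475258
  -95.672·x − 158.454·y = 3526.562895
det = 36.814·-158.454 − -87.584·-95.672 = -14212.662004
x = (-896.475258·-158.454 − -87.584·3526.562895) / -14212.662004 = -31.726680
y = (36.814·3526.562895 − -896.475258·-95.672) / -14212.662004 = -3.100004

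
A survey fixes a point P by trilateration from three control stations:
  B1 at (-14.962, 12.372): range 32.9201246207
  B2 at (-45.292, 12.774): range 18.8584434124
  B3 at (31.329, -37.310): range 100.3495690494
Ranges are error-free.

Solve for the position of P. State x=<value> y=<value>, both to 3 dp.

eq1: (x + 14.962)² + (y − 12.372)² = 32.9201246207²
eq2: (x + 45.292)² + (y − 12.774)² = 18.8584434124²
eq3: (x − 31.329)² + (y + 37.310)² = 100.3495690494²
eq2−eq1, eq2−eq3 (x²,y² cancel):
  60.660·x − 0.804·y = -2565.706229
  153.242·x − 100.168·y = -9555.393119
det = 60.660·-100.168 − -0.804·153.242 = -5952.984312
x = (-2565.706229·-100.168 − -0.804·-9555.393119) / -5952.984312 = -41.881368
y = (60.660·-9555.393119 − -2565.706229·153.242) / -5952.984312 = 31.321465

x=-41.881 y=31.321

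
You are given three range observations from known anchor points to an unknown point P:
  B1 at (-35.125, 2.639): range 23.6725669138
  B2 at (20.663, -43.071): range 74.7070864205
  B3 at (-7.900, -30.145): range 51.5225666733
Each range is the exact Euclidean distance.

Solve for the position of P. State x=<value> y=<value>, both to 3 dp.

eq1: (x + 35.125)² + (y − 2.639)² = 23.6725669138²
eq2: (x − 20.663)² + (y + 43.071)² = 74.7070864205²
eq3: (x + 7.900)² + (y + 30.145)² = 51.5225666733²
eq1−eq2, eq1−eq3 (x²,y² cancel):
  111.576·x − 91.420·y = -3979.417673
  54.450·x − 65.568·y = -2363.783373
det = 111.576·-65.568 − -91.420·54.450 = -2337.996168
x = (-3979.417673·-65.568 − -91.420·-2363.783373) / -2337.996168 = -19.172564
y = (111.576·-2363.783373 − -3979.417673·54.450) / -2337.996168 = 20.129289

x=-19.173 y=20.129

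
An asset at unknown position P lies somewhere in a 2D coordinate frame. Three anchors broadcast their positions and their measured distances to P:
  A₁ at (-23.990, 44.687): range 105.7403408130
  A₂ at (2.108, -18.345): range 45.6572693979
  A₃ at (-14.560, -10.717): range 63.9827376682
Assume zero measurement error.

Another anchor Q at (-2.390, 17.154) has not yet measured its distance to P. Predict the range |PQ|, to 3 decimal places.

eq1: (x + 23.990)² + (y − 44.687)² = 105.7403408130²
eq2: (x − 2.108)² + (y + 18.345)² = 45.6572693979²
eq3: (x + 14.560)² + (y + 10.717)² = 63.9827376682²
eq2−eq3, eq2−eq1 (x²,y² cancel):
  -33.336·x + 15.256·y = -2023.339471
  -52.196·x + 126.064·y = -6864.968046
det = -33.336·126.064 − 15.256·-52.196 = -3406.167328
x = (-2023.339471·126.064 − 15.256·-6864.968046) / -3406.167328 = 44.137090
y = (-33.336·-6864.968046 − -2023.339471·-52.196) / -3406.167328 = -36.181531
|P − Q| = √((44.137090 − -2.390)² + (-36.181531 − 17.154)²) = 70.777461

70.777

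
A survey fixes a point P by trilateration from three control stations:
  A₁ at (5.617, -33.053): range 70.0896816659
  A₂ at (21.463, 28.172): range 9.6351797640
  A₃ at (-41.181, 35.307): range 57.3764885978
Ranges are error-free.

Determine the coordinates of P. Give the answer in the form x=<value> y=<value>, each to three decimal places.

x=16.188 y=36.235

eq1: (x − 5.617)² + (y + 33.053)² = 70.0896816659²
eq2: (x − 21.463)² + (y − 28.172)² = 9.6351797640²
eq3: (x + 41.181)² + (y − 35.307)² = 57.3764885978²
eq1−eq3, eq1−eq2 (x²,y² cancel):
  -93.596·x + 136.720·y = 3438.909544
  31.692·x + 122.450·y = 4949.997242
det = -93.596·122.450 − 136.720·31.692 = -15793.760440
x = (3438.909544·122.450 − 136.720·4949.997242) / -15793.760440 = 16.187985
y = (-93.596·4949.997242 − 3438.909544·31.692) / -15793.760440 = 36.234934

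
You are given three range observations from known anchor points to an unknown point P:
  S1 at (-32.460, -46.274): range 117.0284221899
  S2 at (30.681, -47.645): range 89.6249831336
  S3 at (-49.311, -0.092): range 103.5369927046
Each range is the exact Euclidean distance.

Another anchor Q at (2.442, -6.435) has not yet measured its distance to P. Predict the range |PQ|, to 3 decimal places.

64.072

eq1: (x + 32.460)² + (y + 46.274)² = 117.0284221899²
eq2: (x − 30.681)² + (y + 47.645)² = 89.6249831336²
eq3: (x + 49.311)² + (y + 0.092)² = 103.5369927046²
eq3−eq1, eq3−eq2 (x²,y² cancel):
  33.702·x − 92.364·y = -2212.391251
  159.984·x − 95.106·y = 3467.057858
det = 33.702·-95.106 − -92.364·159.984 = 11571.499764
x = (-2212.391251·-95.106 − -92.364·3467.057858) / 11571.499764 = 45.857756
y = (33.702·3467.057858 − -2212.391251·159.984) / 11571.499764 = 40.685650
|P − Q| = √((45.857756 − 2.442)² + (40.685650 − -6.435)²) = 64.072486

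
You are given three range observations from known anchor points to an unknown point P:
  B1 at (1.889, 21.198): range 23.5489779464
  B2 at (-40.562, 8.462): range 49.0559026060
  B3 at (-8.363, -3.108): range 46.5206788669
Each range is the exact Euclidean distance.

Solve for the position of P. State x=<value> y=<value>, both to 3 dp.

eq1: (x − 1.889)² + (y − 21.198)² = 23.5489779464²
eq2: (x + 40.562)² + (y − 8.462)² = 49.0559026060²
eq3: (x + 8.363)² + (y + 3.108)² = 46.5206788669²
eq3−eq2, eq3−eq1 (x²,y² cancel):
  -64.398·x + 23.140·y = 1394.973837
  20.504·x + 48.612·y = 1982.943292
det = -64.398·48.612 − 23.140·20.504 = -3604.978136
x = (1394.973837·48.612 − 23.140·1982.943292) / -3604.978136 = -6.082467
y = (-64.398·1982.943292 − 1394.973837·20.504) / -3604.978136 = 43.356747

x=-6.082 y=43.357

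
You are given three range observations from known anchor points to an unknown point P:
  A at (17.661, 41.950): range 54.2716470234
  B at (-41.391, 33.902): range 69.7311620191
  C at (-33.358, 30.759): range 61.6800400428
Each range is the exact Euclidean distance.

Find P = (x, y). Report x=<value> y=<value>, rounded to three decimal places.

eq1: (x − 17.661)² + (y − 41.950)² = 54.2716470234²
eq2: (x + 41.391)² + (y − 33.902)² = 69.7311620191²
eq3: (x + 33.358)² + (y − 30.759)² = 61.6800400428²
eq2−eq1, eq2−eq3 (x²,y² cancel):
  118.104·x + 16.096·y = 1126.176222
  16.066·x − 6.286·y = 254.319377
det = 118.104·-6.286 − 16.096·16.066 = -1001.000080
x = (1126.176222·-6.286 − 16.096·254.319377) / -1001.000080 = 11.161506
y = (118.104·254.319377 − 1126.176222·16.066) / -1001.000080 = -11.931056

x=11.162 y=-11.931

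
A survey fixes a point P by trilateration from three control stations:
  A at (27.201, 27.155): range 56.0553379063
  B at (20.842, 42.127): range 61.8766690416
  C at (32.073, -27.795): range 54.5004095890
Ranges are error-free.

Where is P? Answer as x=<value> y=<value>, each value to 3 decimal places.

eq1: (x − 27.201)² + (y − 27.155)² = 56.0553379063²
eq2: (x − 20.842)² + (y − 42.127)² = 61.8766690416²
eq3: (x − 32.073)² + (y + 27.795)² = 54.5004095890²
eq3−eq1, eq3−eq2 (x²,y² cancel):
  -9.744·x + 109.900·y = -495.857190
  -22.462·x + 139.844·y = -450.593787
det = -9.744·139.844 − 109.900·-22.462 = 1105.933864
x = (-495.857190·139.844 − 109.900·-450.593787) / 1105.933864 = -17.923672
y = (-9.744·-450.593787 − -495.857190·-22.462) / 1105.933864 = -6.101050

x=-17.924 y=-6.101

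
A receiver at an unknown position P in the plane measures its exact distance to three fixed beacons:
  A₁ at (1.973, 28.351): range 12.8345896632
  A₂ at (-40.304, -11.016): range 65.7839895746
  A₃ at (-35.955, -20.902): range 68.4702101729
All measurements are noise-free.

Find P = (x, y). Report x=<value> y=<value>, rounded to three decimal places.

x=14.468 y=25.419

eq1: (x − 1.973)² + (y − 28.351)² = 12.8345896632²
eq2: (x + 40.304)² + (y + 11.016)² = 65.7839895746²
eq3: (x + 35.955)² + (y + 20.902)² = 68.4702101729²
eq3−eq1, eq3−eq2 (x²,y² cancel):
  75.856·x + 98.506·y = 3601.459290
  -8.698·x + 19.772·y = 376.745440
det = 75.856·19.772 − 98.506·-8.698 = 2356.630020
x = (3601.459290·19.772 − 98.506·376.745440) / 2356.630020 = 14.468273
y = (75.856·376.745440 − 3601.459290·-8.698) / 2356.630020 = 25.419304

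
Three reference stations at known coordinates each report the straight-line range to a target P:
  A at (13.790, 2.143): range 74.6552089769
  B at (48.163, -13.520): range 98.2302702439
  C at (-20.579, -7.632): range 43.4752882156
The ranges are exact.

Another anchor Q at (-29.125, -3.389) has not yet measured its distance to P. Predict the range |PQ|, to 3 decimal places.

eq1: (x − 13.790)² + (y − 2.143)² = 74.6552089769²
eq2: (x − 48.163)² + (y + 13.520)² = 98.2302702439²
eq3: (x + 20.579)² + (y + 7.632)² = 43.4752882156²
eq1−eq3, eq1−eq2 (x²,y² cancel):
  -68.738·x − 19.550·y = 3970.285658
  68.746·x − 31.326·y = -1768.077345
det = -68.738·-31.326 − -19.550·68.746 = 3497.270888
x = (3970.285658·-31.326 − -19.550·-1768.077345) / 3497.270888 = -45.446603
y = (-68.738·-1768.077345 − 3970.285658·68.746) / 3497.270888 = -43.292945
|P − Q| = √((-45.446603 − -29.125)² + (-43.292945 − -3.389)²) = 43.112870

43.113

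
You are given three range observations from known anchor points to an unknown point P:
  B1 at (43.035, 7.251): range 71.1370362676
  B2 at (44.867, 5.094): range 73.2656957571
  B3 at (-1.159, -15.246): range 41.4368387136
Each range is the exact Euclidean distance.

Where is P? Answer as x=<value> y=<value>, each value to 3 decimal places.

eq1: (x − 43.035)² + (y − 7.251)² = 71.1370362676²
eq2: (x − 44.867)² + (y − 5.094)² = 73.2656957571²
eq3: (x + 1.159)² + (y + 15.246)² = 41.4368387136²
eq2−eq3, eq2−eq1 (x²,y² cancel):
  -92.052·x − 40.680·y = 1845.637844
  -3.664·x + 4.314·y = 172.975947
det = -92.052·4.314 − -40.680·-3.664 = -546.163848
x = (1845.637844·4.314 − -40.680·172.975947) / -546.163848 = -27.461985
y = (-92.052·172.975947 − 1845.637844·-3.664) / -546.163848 = 16.772192

x=-27.462 y=16.772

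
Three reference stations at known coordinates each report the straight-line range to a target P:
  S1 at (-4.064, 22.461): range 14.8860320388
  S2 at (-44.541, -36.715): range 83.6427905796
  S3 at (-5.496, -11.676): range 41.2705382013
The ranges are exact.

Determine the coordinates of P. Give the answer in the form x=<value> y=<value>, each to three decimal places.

x=10.274 y=26.463

eq1: (x + 4.064)² + (y − 22.461)² = 14.8860320388²
eq2: (x + 44.541)² + (y + 36.715)² = 83.6427905796²
eq3: (x + 5.496)² + (y + 11.676)² = 41.2705382013²
eq3−eq1, eq3−eq2 (x²,y² cancel):
  2.864·x + 68.274·y = 1836.140999
  -78.090·x − 50.078·y = -2127.502179
det = 2.864·-50.078 − 68.274·-78.090 = 5188.093268
x = (1836.140999·-50.078 − 68.274·-2127.502179) / 5188.093268 = 10.274066
y = (2.864·-2127.502179 − 1836.140999·-78.090) / 5188.093268 = 26.462725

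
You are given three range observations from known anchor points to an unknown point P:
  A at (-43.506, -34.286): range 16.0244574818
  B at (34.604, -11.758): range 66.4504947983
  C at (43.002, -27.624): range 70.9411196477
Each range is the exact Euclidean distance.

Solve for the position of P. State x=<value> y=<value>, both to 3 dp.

eq1: (x + 43.506)² + (y + 34.286)² = 16.0244574818²
eq2: (x − 34.604)² + (y + 11.758)² = 66.4504947983²
eq3: (x − 43.002)² + (y + 27.624)² = 70.9411196477²
eq2−eq3, eq2−eq1 (x²,y² cancel):
  16.796·x − 31.732·y = 659.595802
  -156.220·x − 45.056·y = 5891.499473
det = 16.796·-45.056 − -31.732·-156.220 = -5713.933616
x = (659.595802·-45.056 − -31.732·5891.499473) / -5713.933616 = -27.517000
y = (16.796·5891.499473 − 659.595802·-156.220) / -5713.933616 = -35.351422

x=-27.517 y=-35.351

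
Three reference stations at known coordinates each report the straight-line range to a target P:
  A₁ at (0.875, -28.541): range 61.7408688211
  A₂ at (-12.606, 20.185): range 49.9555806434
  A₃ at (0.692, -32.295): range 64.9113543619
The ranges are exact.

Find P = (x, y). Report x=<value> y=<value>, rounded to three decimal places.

eq1: (x − 0.875)² + (y + 28.541)² = 61.7408688211²
eq2: (x + 12.606)² + (y − 20.185)² = 49.9555806434²
eq3: (x − 0.692)² + (y + 32.295)² = 64.9113543619²
eq3−eq2, eq3−eq1 (x²,y² cancel):
  -26.596·x + 104.960·y = 1240.823460
  0.366·x + 7.508·y = 173.457459
det = -26.596·7.508 − 104.960·0.366 = -238.098128
x = (1240.823460·7.508 − 104.960·173.457459) / -238.098128 = 37.337515
y = (-26.596·173.457459 − 1240.823460·0.366) / -238.098128 = 21.282889

x=37.338 y=21.283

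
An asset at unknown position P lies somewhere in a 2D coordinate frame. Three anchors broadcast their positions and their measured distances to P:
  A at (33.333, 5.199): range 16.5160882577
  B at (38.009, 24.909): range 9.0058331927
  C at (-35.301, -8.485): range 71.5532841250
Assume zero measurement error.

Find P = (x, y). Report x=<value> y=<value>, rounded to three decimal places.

x=29.749 y=21.321

eq1: (x − 33.333)² + (y − 5.199)² = 16.5160882577²
eq2: (x − 38.009)² + (y − 24.909)² = 9.0058331927²
eq3: (x + 35.301)² + (y + 8.485)² = 71.5532841250²
eq1−eq2, eq1−eq3 (x²,y² cancel):
  9.352·x + 39.420·y = 1118.700012
  -137.268·x − 27.368·y = -4667.053962
det = 9.352·-27.368 − 39.420·-137.268 = 5155.159024
x = (1118.700012·-27.368 − 39.420·-4667.053962) / 5155.159024 = 29.748585
y = (9.352·-4667.053962 − 1118.700012·-137.268) / 5155.159024 = 21.321442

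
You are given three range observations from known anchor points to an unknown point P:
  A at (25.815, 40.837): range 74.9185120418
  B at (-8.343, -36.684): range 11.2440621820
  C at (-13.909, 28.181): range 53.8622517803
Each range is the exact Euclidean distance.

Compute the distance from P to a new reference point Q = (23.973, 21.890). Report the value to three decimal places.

eq1: (x − 25.815)² + (y − 40.837)² = 74.9185120418²
eq2: (x + 8.343)² + (y + 36.684)² = 11.2440621820²
eq3: (x + 13.909)² + (y − 28.181)² = 53.8622517803²
eq1−eq2, eq1−eq3 (x²,y² cancel):
  -68.316·x − 155.042·y = 4567.601223
  -79.448·x − 25.312·y = 1365.195528
det = -68.316·-25.312 − -155.042·-79.448 = -10588.562224
x = (4567.601223·-25.312 − -155.042·1365.195528) / -10588.562224 = -9.070875
y = (-68.316·1365.195528 − 4567.601223·-79.448) / -10588.562224 = -25.463522
|P − Q| = √((-9.070875 − 23.973)² + (-25.463522 − 21.890)²) = 57.742997

57.743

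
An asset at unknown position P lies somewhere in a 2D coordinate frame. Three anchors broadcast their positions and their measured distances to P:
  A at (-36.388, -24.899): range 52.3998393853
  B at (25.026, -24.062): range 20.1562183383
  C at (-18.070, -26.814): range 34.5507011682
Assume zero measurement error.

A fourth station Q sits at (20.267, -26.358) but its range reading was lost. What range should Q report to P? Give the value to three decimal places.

15.783

eq1: (x + 36.388)² + (y + 24.899)² = 52.3998393853²
eq2: (x − 25.026)² + (y + 24.062)² = 20.1562183383²
eq3: (x + 18.070)² + (y + 26.814)² = 34.5507011682²
eq2−eq1, eq2−eq3 (x²,y² cancel):
  -122.828·x − 1.674·y = -1600.703805
  -86.192·x − 5.504·y = -947.242838
det = -122.828·-5.504 − -1.674·-86.192 = 531.759904
x = (-1600.703805·-5.504 − -1.674·-947.242838) / 531.759904 = 13.586187
y = (-122.828·-947.242838 − -1600.703805·-86.192) / 531.759904 = -40.657295
|P − Q| = √((13.586187 − 20.267)² + (-40.657295 − -26.358)²) = 15.783000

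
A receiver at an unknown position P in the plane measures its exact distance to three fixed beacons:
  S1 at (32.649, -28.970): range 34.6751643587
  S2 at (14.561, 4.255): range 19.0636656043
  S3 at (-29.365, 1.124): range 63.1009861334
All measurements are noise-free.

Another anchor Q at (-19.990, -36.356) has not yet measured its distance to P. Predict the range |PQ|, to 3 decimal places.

68.094

eq1: (x − 32.649)² + (y + 28.970)² = 34.6751643587²
eq2: (x − 14.561)² + (y − 4.255)² = 19.0636656043²
eq3: (x + 29.365)² + (y − 1.124)² = 63.1009861334²
eq2−eq1, eq2−eq3 (x²,y² cancel):
  36.176·x − 66.450·y = 836.146678
  -87.852·x − 6.262·y = -2984.872250
det = 36.176·-6.262 − -66.450·-87.852 = -6064.299512
x = (836.146678·-6.262 − -66.450·-2984.872250) / -6064.299512 = 33.570359
y = (36.176·-2984.872250 − 836.146678·-87.852) / -6064.299512 = 5.692921
|P − Q| = √((33.570359 − -19.990)² + (5.692921 − -36.356)²) = 68.094228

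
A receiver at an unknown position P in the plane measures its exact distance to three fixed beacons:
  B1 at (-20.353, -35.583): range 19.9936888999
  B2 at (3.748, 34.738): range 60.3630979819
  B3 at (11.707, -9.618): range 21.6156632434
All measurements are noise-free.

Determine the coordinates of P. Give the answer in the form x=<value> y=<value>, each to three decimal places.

x=-3.256 y=-25.217

eq1: (x + 20.353)² + (y + 35.583)² = 19.9936888999²
eq2: (x − 3.748)² + (y − 34.738)² = 60.3630979819²
eq3: (x − 11.707)² + (y + 9.618)² = 21.6156632434²
eq3−eq1, eq3−eq2 (x²,y² cancel):
  -64.120·x − 51.930·y = 1518.324027
  -15.918·x + 88.712·y = -2185.250326
det = -64.120·88.712 − -51.930·-15.918 = -6514.835180
x = (1518.324027·88.712 − -51.930·-2185.250326) / -6514.835180 = -3.256185
y = (-64.120·-2185.250326 − 1518.324027·-15.918) / -6514.835180 = -25.217358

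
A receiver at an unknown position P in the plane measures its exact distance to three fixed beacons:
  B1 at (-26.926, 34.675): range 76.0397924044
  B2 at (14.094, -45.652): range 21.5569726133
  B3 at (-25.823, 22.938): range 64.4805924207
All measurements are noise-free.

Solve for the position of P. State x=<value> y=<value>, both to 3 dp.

eq1: (x + 26.926)² + (y − 34.675)² = 76.0397924044²
eq2: (x − 14.094)² + (y + 45.652)² = 21.5569726133²
eq3: (x + 25.823)² + (y − 22.938)² = 64.4805924207²
eq1−eq3, eq1−eq2 (x²,y² cancel):
  2.206·x − 23.474·y = 889.917302
  82.040·x − 160.654·y = 5672.727800
det = 2.206·-160.654 − -23.474·82.040 = 1571.404236
x = (889.917302·-160.654 − -23.474·5672.727800) / 1571.404236 = -6.241018
y = (2.206·5672.727800 − 889.917302·82.040) / 1571.404236 = -38.497273

x=-6.241 y=-38.497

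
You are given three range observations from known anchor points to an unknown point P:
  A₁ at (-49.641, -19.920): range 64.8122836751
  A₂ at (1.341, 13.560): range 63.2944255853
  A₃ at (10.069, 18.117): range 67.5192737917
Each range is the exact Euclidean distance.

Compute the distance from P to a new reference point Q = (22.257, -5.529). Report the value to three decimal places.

eq1: (x + 49.641)² + (y + 19.920)² = 64.8122836751²
eq2: (x − 1.341)² + (y − 13.560)² = 63.2944255853²
eq3: (x − 10.069)² + (y − 18.117)² = 67.5192737917²
eq3−eq1, eq3−eq2 (x²,y² cancel):
  -119.420·x − 76.074·y = 2789.645049
  -17.456·x − 9.114·y = 308.729454
det = -119.420·-9.114 − -76.074·-17.456 = -239.553864
x = (2789.645049·-9.114 − -76.074·308.729454) / -239.553864 = 8.092295
y = (-119.420·308.729454 − 2789.645049·-17.456) / -239.553864 = -49.373332
|P − Q| = √((8.092295 − 22.257)² + (-49.373332 − -5.529)²) = 46.075637

46.076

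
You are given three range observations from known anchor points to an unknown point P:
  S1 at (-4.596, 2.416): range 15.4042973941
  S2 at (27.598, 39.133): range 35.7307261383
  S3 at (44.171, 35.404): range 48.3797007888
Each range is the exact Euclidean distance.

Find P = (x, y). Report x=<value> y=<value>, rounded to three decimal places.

eq1: (x + 4.596)² + (y − 2.416)² = 15.4042973941²
eq2: (x − 27.598)² + (y − 39.133)² = 35.7307261383²
eq3: (x − 44.171)² + (y − 35.404)² = 48.3797007888²
eq2−eq1, eq2−eq3 (x²,y² cancel):
  -64.388·x − 73.434·y = -1226.688609
  33.146·x − 7.458·y = -152.431494
det = -64.388·-7.458 − -73.434·33.146 = 2914.249068
x = (-1226.688609·-7.458 − -73.434·-152.431494) / 2914.249068 = -0.701728
y = (-64.388·-152.431494 − -1226.688609·33.146) / 2914.249068 = 17.319927

x=-0.702 y=17.320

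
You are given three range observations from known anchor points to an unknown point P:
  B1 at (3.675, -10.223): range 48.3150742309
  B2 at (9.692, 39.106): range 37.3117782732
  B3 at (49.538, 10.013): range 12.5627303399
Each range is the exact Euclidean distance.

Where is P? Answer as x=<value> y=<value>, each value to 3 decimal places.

eq1: (x − 3.675)² + (y + 10.223)² = 48.3150742309²
eq2: (x − 9.692)² + (y − 39.106)² = 37.3117782732²
eq3: (x − 49.538)² + (y − 10.013)² = 12.5627303399²
eq2−eq1, eq2−eq3 (x²,y² cancel):
  -12.034·x − 98.658·y = -2447.376346
  79.692·x − 58.186·y = 2165.406117
det = -12.034·-58.186 − -98.658·79.692 = 8562.463660
x = (-2447.376346·-58.186 − -98.658·2165.406117) / 8562.463660 = 41.581219
y = (-12.034·2165.406117 − -2447.376346·79.692) / 8562.463660 = 19.734719

x=41.581 y=19.735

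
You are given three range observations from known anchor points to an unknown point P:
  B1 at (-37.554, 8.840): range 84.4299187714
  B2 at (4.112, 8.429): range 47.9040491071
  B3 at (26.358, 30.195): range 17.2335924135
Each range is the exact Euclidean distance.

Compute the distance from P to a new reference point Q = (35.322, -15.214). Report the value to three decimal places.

eq1: (x + 37.554)² + (y − 8.840)² = 84.4299187714²
eq2: (x − 4.112)² + (y − 8.429)² = 47.9040491071²
eq3: (x − 26.358)² + (y − 30.195)² = 17.2335924135²
eq1−eq2, eq1−eq3 (x²,y² cancel):
  83.332·x − 0.822·y = 3433.121332
  127.824·x + 42.710·y = 6949.448149
det = 83.332·42.710 − -0.822·127.824 = 3664.181048
x = (3433.121332·42.710 − -0.822·6949.448149) / 3664.181048 = 41.575745
y = (83.332·6949.448149 − 3433.121332·127.824) / 3664.181048 = 38.283073
|P − Q| = √((41.575745 − 35.322)² + (38.283073 − -15.214)²) = 53.861361

53.861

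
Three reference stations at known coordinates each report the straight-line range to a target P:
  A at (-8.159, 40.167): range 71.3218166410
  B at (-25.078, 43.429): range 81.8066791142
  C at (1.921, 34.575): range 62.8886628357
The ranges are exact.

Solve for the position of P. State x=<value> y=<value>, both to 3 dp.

x=17.699 y=-26.302

eq1: (x + 8.159)² + (y − 40.167)² = 71.3218166410²
eq2: (x + 25.078)² + (y − 43.429)² = 81.8066791142²
eq3: (x − 1.921)² + (y − 34.575)² = 62.8886628357²
eq1−eq2, eq1−eq3 (x²,y² cancel):
  -33.838·x + 6.524·y = -770.504264
  20.160·x − 11.184·y = 650.981312
det = -33.838·-11.184 − 6.524·20.160 = 246.920352
x = (-770.504264·-11.184 − 6.524·650.981312) / 246.920352 = 17.699301
y = (-33.838·650.981312 − -770.504264·20.160) / 246.920352 = -26.302164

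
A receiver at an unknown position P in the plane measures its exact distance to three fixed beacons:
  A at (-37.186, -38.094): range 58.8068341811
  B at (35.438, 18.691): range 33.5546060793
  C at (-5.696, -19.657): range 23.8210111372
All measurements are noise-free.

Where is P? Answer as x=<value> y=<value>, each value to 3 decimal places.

x=7.419 y=0.228

eq1: (x + 37.186)² + (y + 38.094)² = 58.8068341811²
eq2: (x − 35.438)² + (y − 18.691)² = 33.5546060793²
eq3: (x + 5.696)² + (y + 19.657)² = 23.8210111372²
eq2−eq3, eq2−eq1 (x²,y² cancel):
  -82.268·x − 76.696·y = -627.892242
  -145.248·x − 113.570·y = -1103.586050
det = -82.268·-113.570 − -76.696·-145.248 = -1796.763848
x = (-627.892242·-113.570 − -76.696·-1103.586050) / -1796.763848 = 7.419402
y = (-82.268·-1103.586050 − -627.892242·-145.248) / -1796.763848 = 0.228341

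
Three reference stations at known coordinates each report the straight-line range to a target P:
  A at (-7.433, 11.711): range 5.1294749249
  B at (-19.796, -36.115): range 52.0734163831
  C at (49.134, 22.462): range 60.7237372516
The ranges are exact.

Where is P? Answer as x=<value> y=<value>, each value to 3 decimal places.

x=-11.158 y=15.237

eq1: (x + 7.433)² + (y − 11.711)² = 5.1294749249²
eq2: (x + 19.796)² + (y + 36.115)² = 52.0734163831²
eq3: (x − 49.134)² + (y − 22.462)² = 60.7237372516²
eq3−eq2, eq3−eq1 (x²,y² cancel):
  -137.860·x − 117.154·y = -246.784987
  -113.134·x − 21.502·y = 934.766363
det = -137.860·-21.502 − -117.154·-113.134 = -10289.834916
x = (-246.784987·-21.502 − -117.154·934.766363) / -10289.834916 = -11.158390
y = (-137.860·934.766363 − -246.784987·-113.134) / -10289.834916 = 15.237044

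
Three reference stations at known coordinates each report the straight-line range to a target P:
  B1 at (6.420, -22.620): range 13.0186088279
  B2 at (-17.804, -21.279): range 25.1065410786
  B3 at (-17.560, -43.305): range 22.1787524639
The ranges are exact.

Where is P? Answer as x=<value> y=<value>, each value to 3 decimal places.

eq1: (x − 6.420)² + (y + 22.620)² = 13.0186088279²
eq2: (x + 17.804)² + (y + 21.279)² = 25.1065410786²
eq3: (x + 17.560)² + (y + 43.305)² = 22.1787524639²
eq2−eq1, eq2−eq3 (x²,y² cancel):
  48.448·x − 2.682·y = 243.956772
  0.488·x − 44.052·y = 1552.339712
det = 48.448·-44.052 − -2.682·0.488 = -2132.922480
x = (243.956772·-44.052 − -2.682·1552.339712) / -2132.922480 = 3.086567
y = (48.448·1552.339712 − 243.956772·0.488) / -2132.922480 = -35.204610

x=3.087 y=-35.205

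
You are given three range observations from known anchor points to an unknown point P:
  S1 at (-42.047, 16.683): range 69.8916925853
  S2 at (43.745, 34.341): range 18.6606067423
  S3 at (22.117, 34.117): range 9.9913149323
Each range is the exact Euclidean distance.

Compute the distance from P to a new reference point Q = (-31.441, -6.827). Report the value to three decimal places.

eq1: (x + 42.047)² + (y − 16.683)² = 69.8916925853²
eq2: (x − 43.745)² + (y − 34.341)² = 18.6606067423²
eq3: (x − 22.117)² + (y − 34.117)² = 9.9913149323²
eq1−eq2, eq1−eq3 (x²,y² cancel):
  171.584·x + 35.316·y = 5583.287056
  128.328·x + 34.868·y = 4391.880998
det = 171.584·34.868 − 35.316·128.328 = 1450.759264
x = (5583.287056·34.868 − 35.316·4391.880998) / 1450.759264 = 27.278395
y = (171.584·4391.880998 − 5583.287056·128.328) / 1450.759264 = 25.562096
|P − Q| = √((27.278395 − -31.441)² + (25.562096 − -6.827)²) = 67.059830

67.060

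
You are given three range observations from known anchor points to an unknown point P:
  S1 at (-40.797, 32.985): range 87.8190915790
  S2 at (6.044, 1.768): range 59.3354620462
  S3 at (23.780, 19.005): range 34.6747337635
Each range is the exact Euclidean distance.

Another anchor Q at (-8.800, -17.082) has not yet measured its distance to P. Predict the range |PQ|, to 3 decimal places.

eq1: (x + 40.797)² + (y − 32.985)² = 87.8190915790²
eq2: (x − 6.044)² + (y − 1.768)² = 59.3354620462²
eq3: (x − 23.780)² + (y − 19.005)² = 34.6747337635²
eq1−eq2, eq1−eq3 (x²,y² cancel):
  93.682·x − 62.434·y = 1478.746116
  129.154·x − 27.960·y = 4684.128675
det = 93.682·-27.960 − -62.434·129.154 = 5444.252116
x = (1478.746116·-27.960 − -62.434·4684.128675) / 5444.252116 = 46.122616
y = (93.682·4684.128675 − 1478.746116·129.154) / 5444.252116 = 45.521875
|P − Q| = √((46.122616 − -8.800)² + (45.521875 − -17.082)²) = 83.281084

83.281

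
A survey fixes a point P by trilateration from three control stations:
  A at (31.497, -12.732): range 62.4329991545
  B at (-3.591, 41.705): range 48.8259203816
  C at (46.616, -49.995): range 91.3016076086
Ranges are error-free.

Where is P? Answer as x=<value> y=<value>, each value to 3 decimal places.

eq1: (x − 31.497)² + (y + 12.732)² = 62.4329991545²
eq2: (x + 3.591)² + (y − 41.705)² = 48.8259203816²
eq3: (x − 46.616)² + (y + 49.995)² = 91.3016076086²
eq1−eq3, eq1−eq2 (x²,y² cancel):
  30.238·x − 74.526·y = -919.717520
  -70.176·x + 108.874·y = 2111.946355
det = 30.238·108.874 − -74.526·-70.176 = -1937.804564
x = (-919.717520·108.874 − -74.526·2111.946355) / -1937.804564 = -29.549723
y = (30.238·2111.946355 − -919.717520·-70.176) / -1937.804564 = 0.351461

x=-29.550 y=0.351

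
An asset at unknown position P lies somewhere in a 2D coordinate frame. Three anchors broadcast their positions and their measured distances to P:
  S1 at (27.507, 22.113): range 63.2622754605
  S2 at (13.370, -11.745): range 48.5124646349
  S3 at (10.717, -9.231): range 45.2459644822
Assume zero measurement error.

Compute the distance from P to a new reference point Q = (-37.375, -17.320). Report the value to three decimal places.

20.898

eq1: (x − 27.507)² + (y − 22.113)² = 63.2622754605²
eq2: (x − 13.370)² + (y + 11.745)² = 48.5124646349²
eq3: (x − 10.717)² + (y + 9.231)² = 45.2459644822²
eq1−eq2, eq1−eq3 (x²,y² cancel):
  -28.274·x − 67.716·y = 719.738378
  -33.580·x − 62.688·y = 909.363827
det = -28.274·-62.688 − -67.716·-33.580 = -501.462768
x = (719.738378·-62.688 − -67.716·909.363827) / -501.462768 = -32.823018
y = (-28.274·909.363827 − 719.738378·-33.580) / -501.462768 = 3.076077
|P − Q| = √((-32.823018 − -37.375)² + (3.076077 − -17.320)²) = 20.897859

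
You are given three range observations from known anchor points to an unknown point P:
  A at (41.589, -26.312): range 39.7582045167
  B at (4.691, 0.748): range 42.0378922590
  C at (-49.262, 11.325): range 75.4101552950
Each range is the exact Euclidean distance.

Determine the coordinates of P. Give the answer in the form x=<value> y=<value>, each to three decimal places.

eq1: (x − 41.589)² + (y + 26.312)² = 39.7582045167²
eq2: (x − 4.691)² + (y − 0.748)² = 42.0378922590²
eq3: (x + 49.262)² + (y − 11.325)² = 75.4101552950²
eq1−eq2, eq1−eq3 (x²,y² cancel):
  -73.796·x + 54.120·y = -2585.870839
  -181.702·x + 75.274·y = -3972.942691
det = -73.796·75.274 − 54.120·-181.702 = 4278.792136
x = (-2585.870839·75.274 − 54.120·-3972.942691) / 4278.792136 = 4.759945
y = (-73.796·-3972.942691 − -2585.870839·-181.702) / 4278.792136 = -41.289836

x=4.760 y=-41.290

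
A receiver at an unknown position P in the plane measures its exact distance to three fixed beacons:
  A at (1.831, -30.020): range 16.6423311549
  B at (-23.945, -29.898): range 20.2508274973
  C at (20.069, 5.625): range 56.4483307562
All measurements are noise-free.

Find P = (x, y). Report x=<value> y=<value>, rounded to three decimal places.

eq1: (x − 1.831)² + (y + 30.020)² = 16.6423311549²
eq2: (x + 23.945)² + (y + 29.898)² = 20.2508274973²
eq3: (x − 20.069)² + (y − 5.625)² = 56.4483307562²
eq3−eq2, eq3−eq1 (x²,y² cancel):
  -88.028·x − 71.046·y = 3809.166074
  -36.476·x − 71.290·y = 3379.594434
det = -88.028·-71.290 − -71.046·-36.476 = 3684.042224
x = (3809.166074·-71.290 − -71.046·3379.594434) / 3684.042224 = -8.536488
y = (-88.028·3379.594434 − 3809.166074·-36.476) / 3684.042224 = -43.038540

x=-8.536 y=-43.039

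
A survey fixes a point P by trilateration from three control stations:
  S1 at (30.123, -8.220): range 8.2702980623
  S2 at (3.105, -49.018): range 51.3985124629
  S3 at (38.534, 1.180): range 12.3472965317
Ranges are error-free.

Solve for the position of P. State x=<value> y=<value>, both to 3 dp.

eq1: (x − 30.123)² + (y + 8.220)² = 8.2702980623²
eq2: (x − 3.105)² + (y + 49.018)² = 51.3985124629²
eq3: (x − 38.534)² + (y − 1.180)² = 12.3472965317²
eq1−eq3, eq1−eq2 (x²,y² cancel):
  16.822·x + 18.800·y = 427.240125
  -54.036·x − 81.596·y = -1135.967433
det = 16.822·-81.596 − 18.800·-54.036 = -356.731112
x = (427.240125·-81.596 − 18.800·-1135.967433) / -356.731112 = 37.857358
y = (16.822·-1135.967433 − 427.240125·-54.036) / -356.731112 = -11.148742

x=37.857 y=-11.149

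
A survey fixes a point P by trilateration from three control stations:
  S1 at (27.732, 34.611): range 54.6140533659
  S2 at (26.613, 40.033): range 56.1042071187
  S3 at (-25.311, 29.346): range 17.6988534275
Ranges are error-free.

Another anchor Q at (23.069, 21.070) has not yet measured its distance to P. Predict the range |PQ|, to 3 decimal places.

eq1: (x − 27.732)² + (y − 34.611)² = 54.6140533659²
eq2: (x − 26.613)² + (y − 40.033)² = 56.1042071187²
eq3: (x + 25.311)² + (y − 29.346)² = 17.6988534275²
eq1−eq2, eq1−eq3 (x²,y² cancel):
  -2.238·x + 10.844·y = 178.920482
  -106.086·x − 10.530·y = 2204.294704
det = -2.238·-10.530 − 10.844·-106.086 = 1173.962724
x = (178.920482·-10.530 − 10.844·2204.294704) / 1173.962724 = -21.966119
y = (-2.238·2204.294704 − 178.920482·-106.086) / 1173.962724 = 11.966093
|P − Q| = √((-21.966119 − 23.069)² + (11.966093 − 21.070)²) = 45.946088

45.946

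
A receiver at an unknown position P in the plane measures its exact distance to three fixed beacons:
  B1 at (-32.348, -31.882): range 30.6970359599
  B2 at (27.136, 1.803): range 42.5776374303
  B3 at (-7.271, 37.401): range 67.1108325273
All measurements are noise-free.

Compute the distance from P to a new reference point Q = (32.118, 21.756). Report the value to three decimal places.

61.417

eq1: (x + 32.348)² + (y + 31.882)² = 30.6970359599²
eq2: (x − 27.136)² + (y − 1.803)² = 42.5776374303²
eq3: (x + 7.271)² + (y − 37.401)² = 67.1108325273²
eq3−eq2, eq3−eq1 (x²,y² cancel):
  68.814·x − 71.196·y = 1978.919696
  -50.154·x − 138.566·y = 4172.708612
det = 68.814·-138.566 − -71.196·-50.154 = -13106.044908
x = (1978.919696·-138.566 − -71.196·4172.708612) / -13106.044908 = -1.744933
y = (68.814·4172.708612 − 1978.919696·-50.154) / -13106.044908 = -29.481931
|P − Q| = √((-1.744933 − 32.118)² + (-29.481931 − 21.756)²) = 61.416804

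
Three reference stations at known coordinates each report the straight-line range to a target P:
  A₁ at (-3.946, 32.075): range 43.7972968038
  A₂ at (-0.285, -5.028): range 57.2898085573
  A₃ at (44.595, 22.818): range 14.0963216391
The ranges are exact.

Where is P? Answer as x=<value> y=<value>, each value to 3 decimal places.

eq1: (x + 3.946)² + (y − 32.075)² = 43.7972968038²
eq2: (x + 0.285)² + (y + 5.028)² = 57.2898085573²
eq3: (x − 44.595)² + (y − 22.818)² = 14.0963216391²
eq1−eq2, eq1−eq3 (x²,y² cancel):
  7.322·x − 74.206·y = -2382.933489
  97.082·x − 18.514·y = 3184.495532
det = 7.322·-18.514 − -74.206·97.082 = 7068.507384
x = (-2382.933489·-18.514 − -74.206·3184.495532) / 7068.507384 = 39.672634
y = (7.322·3184.495532 − -2382.933489·97.082) / 7068.507384 = 36.026959

x=39.673 y=36.027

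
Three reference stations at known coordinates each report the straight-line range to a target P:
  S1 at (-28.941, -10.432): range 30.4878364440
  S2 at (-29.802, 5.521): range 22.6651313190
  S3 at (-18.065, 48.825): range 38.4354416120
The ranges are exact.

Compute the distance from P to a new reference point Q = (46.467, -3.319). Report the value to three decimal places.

eq1: (x + 28.941)² + (y + 10.432)² = 30.4878364440²
eq2: (x + 29.802)² + (y − 5.521)² = 22.6651313190²
eq3: (x + 18.065)² + (y − 48.825)² = 38.4354416120²
eq3−eq1, eq3−eq2 (x²,y² cancel):
  -21.752·x − 118.514·y = -1216.041744
  -23.474·x − 86.608·y = -828.009211
det = -21.752·-86.608 − -118.514·-23.474 = -898.100420
x = (-1216.041744·-86.608 − -118.514·-828.009211) / -898.100420 = -8.003849
y = (-21.752·-828.009211 − -1216.041744·-23.474) / -898.100420 = 11.729766
|P − Q| = √((-8.003849 − 46.467)² + (11.729766 − -3.319)²) = 56.511403

56.511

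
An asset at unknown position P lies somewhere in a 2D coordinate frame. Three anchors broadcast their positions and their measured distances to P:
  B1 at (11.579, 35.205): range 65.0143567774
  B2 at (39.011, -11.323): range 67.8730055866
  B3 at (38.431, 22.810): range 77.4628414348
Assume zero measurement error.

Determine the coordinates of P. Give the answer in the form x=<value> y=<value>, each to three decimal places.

eq1: (x − 11.579)² + (y − 35.205)² = 65.0143567774²
eq2: (x − 39.011)² + (y + 11.323)² = 67.8730055866²
eq3: (x − 38.431)² + (y − 22.810)² = 77.4628414348²
eq1−eq3, eq1−eq2 (x²,y² cancel):
  53.704·x − 24.790·y = -1149.852621
  54.864·x − 93.056·y = -103.275116
det = 53.704·-93.056 − -24.790·54.864 = -3637.400864
x = (-1149.852621·-93.056 − -24.790·-103.275116) / -3637.400864 = -28.712946
y = (53.704·-103.275116 − -1149.852621·54.864) / -3637.400864 = -15.818775

x=-28.713 y=-15.819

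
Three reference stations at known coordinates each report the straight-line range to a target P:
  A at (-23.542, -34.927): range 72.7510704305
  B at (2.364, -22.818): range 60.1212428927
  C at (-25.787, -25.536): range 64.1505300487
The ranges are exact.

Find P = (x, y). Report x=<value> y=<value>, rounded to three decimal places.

eq1: (x + 23.542)² + (y + 34.927)² = 72.7510704305²
eq2: (x − 2.364)² + (y + 22.818)² = 60.1212428927²
eq3: (x + 25.787)² + (y + 25.536)² = 64.1505300487²
eq1−eq3, eq1−eq2 (x²,y² cancel):
  -4.490·x + 18.782·y = 720.363315
  51.812·x + 24.218·y = 430.282929
det = -4.490·24.218 − 18.782·51.812 = -1081.871804
x = (720.363315·24.218 − 18.782·430.282929) / -1081.871804 = -8.655540
y = (-4.490·430.282929 − 720.363315·51.812) / -1081.871804 = 36.284738

x=-8.656 y=36.285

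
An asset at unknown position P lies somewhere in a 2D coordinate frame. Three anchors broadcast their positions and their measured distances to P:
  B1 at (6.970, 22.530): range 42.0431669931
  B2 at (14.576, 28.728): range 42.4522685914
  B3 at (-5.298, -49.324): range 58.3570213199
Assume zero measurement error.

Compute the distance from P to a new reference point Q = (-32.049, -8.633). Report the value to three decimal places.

67.944

eq1: (x − 6.970)² + (y − 22.530)² = 42.0431669931²
eq2: (x − 14.576)² + (y − 28.728)² = 42.4522685914²
eq3: (x + 5.298)² + (y + 49.324)² = 58.3570213199²
eq1−eq2, eq1−eq3 (x²,y² cancel):
  15.212·x + 12.396·y = 447.008742
  -24.536·x − 143.708·y = 266.829933
det = 15.212·-143.708 − 12.396·-24.536 = -1881.937840
x = (447.008742·-143.708 − 12.396·266.829933) / -1881.937840 = 35.891917
y = (15.212·266.829933 − 447.008742·-24.536) / -1881.937840 = -7.984761
|P − Q| = √((35.891917 − -32.049)² + (-7.984761 − -8.633)²) = 67.944009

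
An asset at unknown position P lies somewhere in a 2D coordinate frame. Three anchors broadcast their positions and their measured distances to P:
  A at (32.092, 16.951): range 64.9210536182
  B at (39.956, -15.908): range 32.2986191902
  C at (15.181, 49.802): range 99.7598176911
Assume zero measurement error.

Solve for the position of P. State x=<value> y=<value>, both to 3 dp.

eq1: (x − 32.092)² + (y − 16.951)² = 64.9210536182²
eq2: (x − 39.956)² + (y + 15.908)² = 32.2986191902²
eq3: (x − 15.181)² + (y − 49.802)² = 99.7598176911²
eq3−eq2, eq3−eq1 (x²,y² cancel):
  49.550·x − 131.420·y = 8047.664859
  33.822·x − 65.702·y = 4343.808923
det = 49.550·-65.702 − -131.420·33.822 = 1189.353140
x = (8047.664859·-65.702 − -131.420·4343.808923) / 1189.353140 = 35.410586
y = (49.550·4343.808923 − 8047.664859·33.822) / 1189.353140 = -47.885180

x=35.411 y=-47.885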